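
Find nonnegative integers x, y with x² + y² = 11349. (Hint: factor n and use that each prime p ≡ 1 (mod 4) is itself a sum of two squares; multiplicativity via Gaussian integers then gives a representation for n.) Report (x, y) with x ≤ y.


Step 1: Factor n = 11349 = 3^2 · 13 · 97.
Step 2: Check the mod-4 condition on each prime factor: 3 ≡ 3 (mod 4), exponent 2 (must be even); 13 ≡ 1 (mod 4), exponent 1; 97 ≡ 1 (mod 4), exponent 1.
All primes ≡ 3 (mod 4) appear to even exponent (or don't appear), so by the two-squares theorem n IS expressible as a sum of two squares.
Step 3: Build a representation. Group n = k² · m with k = 3 and m = 13 · 97 = 1261 (a product of primes ≡ 1 (mod 4)); a representation of m scales to one of n via (k·x)² + (k·y)² = k²(x² + y²). Each prime p ≡ 1 (mod 4) is itself a sum of two squares; find a² by testing p − a² for a perfect square:
  13: 13 − 1² = 12, 13 − 2² = 9 = 3² ⇒ 13 = 2² + 3².
  97: 97 − 1² = 96, 97 − 2² = 93, 97 − 3² = 88, 97 − 4² = 81 = 9² ⇒ 97 = 4² + 9².
  Combine using the Brahmagupta–Fibonacci identity (a² + b²)(c² + d²) = (ac − bd)² + (ad + bc)² = (ac + bd)² + (ad − bc)²:
  13 · 97 = 1261: from (2² + 3²)(4² + 9²), take (2·4 − 3·9, 2·9 + 3·4) = (8 − 27, 18 + 12) = (-19, 30); dropping signs (only squares matter) gives (19, 30); check 19² + 30² = 361 + 900 = 1261 ✓.
  Scale by k = 3: (3·19, 3·30) = (57, 90).
Step 4: Order so x ≤ y and verify: 57² + 90² = 3249 + 8100 = 11349 = n. ✓

n = 11349 = 57² + 90² (one valid representation with x ≤ y).


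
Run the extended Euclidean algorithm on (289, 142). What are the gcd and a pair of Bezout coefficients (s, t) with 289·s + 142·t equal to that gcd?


Euclidean algorithm on (289, 142) — divide until remainder is 0:
  289 = 2 · 142 + 5
  142 = 28 · 5 + 2
  5 = 2 · 2 + 1
  2 = 2 · 1 + 0
gcd(289, 142) = 1.
Track Bezout coefficients alongside the remainders: start with r₀ = 289 = a·1 + b·0 (s = 1, t = 0) and r₁ = 142 = a·0 + b·1 (s = 0, t = 1); each new remainder r_{k+1} = r_{k-1} − q_k·r_k inherits s_{k+1} = s_{k-1} − q_k·s_k, t_{k+1} = t_{k-1} − q_k·t_k, so r_k = a·s_k + b·t_k at every step:
  q = 2: r = 5, s = 1 − 2·0 = 1, t = 0 − 2·1 = -2  (check: 289·1 + 142·(-2) = 5)
  q = 28: r = 2, s = 0 − 28·1 = -28, t = 1 − 28·(-2) = 57  (check: 289·(-28) + 142·57 = 2)
  q = 2: r = 1, s = 1 − 2·(-28) = 57, t = -2 − 2·57 = -116  (check: 289·57 + 142·(-116) = 1)
The row with r = 1 (the gcd) gives the Bezout coefficients s = 57, t = -116.
Result: 289 · (57) + 142 · (-116) = 1.

gcd(289, 142) = 1; s = 57, t = -116 (check: 289·57 + 142·(-116) = 1).


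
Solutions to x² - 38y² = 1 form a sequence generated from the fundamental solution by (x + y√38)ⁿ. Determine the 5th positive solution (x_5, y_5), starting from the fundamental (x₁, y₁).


Step 1: Find the fundamental solution (x₁, y₁) of x² - 38y² = 1.
  Expand √38 as a continued fraction. a₀ = ⌊√38⌋ = 6; iterate m_{k+1} = d_k·a_k − m_k, d_{k+1} = (38 − m_{k+1}²)/d_k, a_{k+1} = ⌊(a₀ + m_{k+1})/d_{k+1}⌋ (starting m₀ = 0, d₀ = 1), with convergents p_k = a_k·p_{k-1} + p_{k-2}, q_k = a_k·q_{k-1} + q_{k-2} (p₋₁ = 1, q₋₁ = 0):
  k = 0: a₀ = 6; p₀/q₀ = 6/1; p₀² − 38·q₀² = 36 − 38 = -2.
  k = 1: m = 6, d = 2, a = ⌊(6 + 6)/2⌋ = 6; p/q = (6·6 + 1)/(6·1 + 0) = 37/6; p² − 38·q² = 1369 − 1368 = 1.
  The first convergent with p² − 38·q² = 1 gives the fundamental solution (x₁, y₁) = (37, 6).
Step 2: Apply the recurrence (x_{n+1}, y_{n+1}) = (x₁x_n + 38y₁y_n, x₁y_n + y₁x_n) repeatedly.
  From (x_1, y_1) = (37, 6): x_2 = 37·37 + 38·6·6 = 2737; y_2 = 37·6 + 6·37 = 444.
  From (x_2, y_2) = (2737, 444): x_3 = 37·2737 + 38·6·444 = 202501; y_3 = 37·444 + 6·2737 = 32850.
  From (x_3, y_3) = (202501, 32850): x_4 = 37·202501 + 38·6·32850 = 14982337; y_4 = 37·32850 + 6·202501 = 2430456.
  From (x_4, y_4) = (14982337, 2430456): x_5 = 37·14982337 + 38·6·2430456 = 1108490437; y_5 = 37·2430456 + 6·14982337 = 179820894.
Step 3: Verify x_5² - 38·y_5² = 1228751048920450969 - 1228751048920450968 = 1 (should be 1). ✓

(x_1, y_1) = (37, 6); (x_5, y_5) = (1108490437, 179820894).


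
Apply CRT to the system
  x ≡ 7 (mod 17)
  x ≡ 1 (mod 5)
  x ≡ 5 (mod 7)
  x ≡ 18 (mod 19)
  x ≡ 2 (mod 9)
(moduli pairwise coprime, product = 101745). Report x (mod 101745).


Product of moduli M = 17 · 5 · 7 · 19 · 9 = 101745.
Merge one congruence at a time:
  Start: x ≡ 7 (mod 17).
  Combine with x ≡ 1 (mod 5); new modulus lcm = 85.
    Write x = 7 + 17·t and substitute into x ≡ 1 (mod 5): 17·t ≡ 1 − 7 = -6 (mod 5).
    Reduce coefficients mod 5: 2·t ≡ 4 (mod 5).
    The inverse of 2 mod 5 is 3 (since 2·3 = 6 = 1·5 + 1), so t ≡ 3·4 = 12 ≡ 2 (mod 5).
    Then x = 7 + 17·2 = 41, valid modulo lcm(17, 5) = 85: x ≡ 41 (mod 85).
  Combine with x ≡ 5 (mod 7); new modulus lcm = 595.
    Write x = 41 + 85·t and substitute into x ≡ 5 (mod 7): 85·t ≡ 5 − 41 = -36 (mod 7).
    Reduce coefficients mod 7: 1·t ≡ 6 (mod 7).
    So t ≡ 6 (mod 7).
    Then x = 41 + 85·6 = 551, valid modulo lcm(85, 7) = 595: x ≡ 551 (mod 595).
  Combine with x ≡ 18 (mod 19); new modulus lcm = 11305.
    Write x = 551 + 595·t and substitute into x ≡ 18 (mod 19): 595·t ≡ 18 − 551 = -533 (mod 19).
    Reduce coefficients mod 19: 6·t ≡ 18 (mod 19).
    The inverse of 6 mod 19 is 16 (since 6·16 = 96 = 5·19 + 1), so t ≡ 16·18 = 288 ≡ 3 (mod 19).
    Then x = 551 + 595·3 = 2336, valid modulo lcm(595, 19) = 11305: x ≡ 2336 (mod 11305).
  Combine with x ≡ 2 (mod 9); new modulus lcm = 101745.
    Write x = 2336 + 11305·t and substitute into x ≡ 2 (mod 9): 11305·t ≡ 2 − 2336 = -2334 (mod 9).
    Reduce coefficients mod 9: 1·t ≡ 6 (mod 9).
    So t ≡ 6 (mod 9).
    Then x = 2336 + 11305·6 = 70166, valid modulo lcm(11305, 9) = 101745: x ≡ 70166 (mod 101745).
Verify against each original: 70166 mod 17 = 7, 70166 mod 5 = 1, 70166 mod 7 = 5, 70166 mod 19 = 18, 70166 mod 9 = 2.

x ≡ 70166 (mod 101745).


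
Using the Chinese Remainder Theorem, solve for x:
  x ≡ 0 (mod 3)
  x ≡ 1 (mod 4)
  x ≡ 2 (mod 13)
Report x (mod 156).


Moduli 3, 4, 13 are pairwise coprime; by CRT there is a unique solution modulo M = 3 · 4 · 13 = 156.
Solve pairwise, accumulating the modulus:
  Start with x ≡ 0 (mod 3).
  Combine with x ≡ 1 (mod 4): since gcd(3, 4) = 1, we get a unique residue mod 12.
    Write x = 0 + 3·t and substitute into x ≡ 1 (mod 4): 3·t ≡ 1 − 0 = 1 (mod 4).
    The inverse of 3 mod 4 is 3 (since 3·3 = 9 = 2·4 + 1), so t ≡ 3·1 = 3 ≡ 3 (mod 4).
    Then x = 0 + 3·3 = 9, valid modulo lcm(3, 4) = 12: x ≡ 9 (mod 12).
  Combine with x ≡ 2 (mod 13): since gcd(12, 13) = 1, we get a unique residue mod 156.
    Write x = 9 + 12·t and substitute into x ≡ 2 (mod 13): 12·t ≡ 2 − 9 = -7 (mod 13).
    Reduce coefficients mod 13: 12·t ≡ 6 (mod 13).
    The inverse of 12 mod 13 is 12 (since 12·12 = 144 = 11·13 + 1), so t ≡ 12·6 = 72 ≡ 7 (mod 13).
    Then x = 9 + 12·7 = 93, valid modulo lcm(12, 13) = 156: x ≡ 93 (mod 156).
Verify: 93 mod 3 = 0 ✓, 93 mod 4 = 1 ✓, 93 mod 13 = 2 ✓.

x ≡ 93 (mod 156).


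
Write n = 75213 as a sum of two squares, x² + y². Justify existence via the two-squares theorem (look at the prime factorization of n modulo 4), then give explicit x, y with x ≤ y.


Step 1: Factor n = 75213 = 3^2 · 61 · 137.
Step 2: Check the mod-4 condition on each prime factor: 3 ≡ 3 (mod 4), exponent 2 (must be even); 61 ≡ 1 (mod 4), exponent 1; 137 ≡ 1 (mod 4), exponent 1.
All primes ≡ 3 (mod 4) appear to even exponent (or don't appear), so by the two-squares theorem n IS expressible as a sum of two squares.
Step 3: Build a representation. Group n = k² · m with k = 3 and m = 61 · 137 = 8357 (a product of primes ≡ 1 (mod 4)); a representation of m scales to one of n via (k·x)² + (k·y)² = k²(x² + y²). Each prime p ≡ 1 (mod 4) is itself a sum of two squares; find a² by testing p − a² for a perfect square:
  61: 61 − 1² = 60, 61 − 2² = 57, 61 − 3² = 52, 61 − 4² = 45, 61 − 5² = 36 = 6² ⇒ 61 = 5² + 6².
  137: 137 − 1² = 136, 137 − 2² = 133, 137 − 3² = 128, 137 − 4² = 121 = 11² ⇒ 137 = 4² + 11².
  Combine using the Brahmagupta–Fibonacci identity (a² + b²)(c² + d²) = (ac − bd)² + (ad + bc)² = (ac + bd)² + (ad − bc)²:
  61 · 137 = 8357: from (5² + 6²)(4² + 11²), take (5·4 − 6·11, 5·11 + 6·4) = (20 − 66, 55 + 24) = (-46, 79); dropping signs (only squares matter) gives (46, 79); check 46² + 79² = 2116 + 6241 = 8357 ✓.
  Scale by k = 3: (3·46, 3·79) = (138, 237).
Step 4: Order so x ≤ y and verify: 138² + 237² = 19044 + 56169 = 75213 = n. ✓

n = 75213 = 138² + 237² (one valid representation with x ≤ y).


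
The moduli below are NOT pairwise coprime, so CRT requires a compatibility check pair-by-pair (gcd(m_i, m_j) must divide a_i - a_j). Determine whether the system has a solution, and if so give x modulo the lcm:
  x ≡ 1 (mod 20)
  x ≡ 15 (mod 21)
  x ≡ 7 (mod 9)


Moduli 20, 21, 9 are not pairwise coprime, so CRT works modulo lcm(m_i) when all pairwise compatibility conditions hold.
Pairwise compatibility: gcd(m_i, m_j) must divide a_i - a_j for every pair.
Merge one congruence at a time:
  Start: x ≡ 1 (mod 20).
  Combine with x ≡ 15 (mod 21): gcd(20, 21) = 1; 15 - 1 = 14, which IS divisible by 1, so compatible.
    Write x = 1 + 20·t and substitute into x ≡ 15 (mod 21): 20·t ≡ 15 − 1 = 14 (mod 21).
    The inverse of 20 mod 21 is 20 (since 20·20 = 400 = 19·21 + 1), so t ≡ 20·14 = 280 ≡ 7 (mod 21).
    Then x = 1 + 20·7 = 141, valid modulo lcm(20, 21) = 420: x ≡ 141 (mod 420).
  Combine with x ≡ 7 (mod 9): gcd(420, 9) = 3, and 7 - 141 = -134 is NOT divisible by 3.
    ⇒ system is inconsistent (no integer solution).

No solution (the system is inconsistent).


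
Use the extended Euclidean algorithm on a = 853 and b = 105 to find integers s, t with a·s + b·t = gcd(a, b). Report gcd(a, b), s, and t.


Euclidean algorithm on (853, 105) — divide until remainder is 0:
  853 = 8 · 105 + 13
  105 = 8 · 13 + 1
  13 = 13 · 1 + 0
gcd(853, 105) = 1.
Track Bezout coefficients alongside the remainders: start with r₀ = 853 = a·1 + b·0 (s = 1, t = 0) and r₁ = 105 = a·0 + b·1 (s = 0, t = 1); each new remainder r_{k+1} = r_{k-1} − q_k·r_k inherits s_{k+1} = s_{k-1} − q_k·s_k, t_{k+1} = t_{k-1} − q_k·t_k, so r_k = a·s_k + b·t_k at every step:
  q = 8: r = 13, s = 1 − 8·0 = 1, t = 0 − 8·1 = -8  (check: 853·1 + 105·(-8) = 13)
  q = 8: r = 1, s = 0 − 8·1 = -8, t = 1 − 8·(-8) = 65  (check: 853·(-8) + 105·65 = 1)
The row with r = 1 (the gcd) gives the Bezout coefficients s = -8, t = 65.
Result: 853 · (-8) + 105 · (65) = 1.

gcd(853, 105) = 1; s = -8, t = 65 (check: 853·(-8) + 105·65 = 1).


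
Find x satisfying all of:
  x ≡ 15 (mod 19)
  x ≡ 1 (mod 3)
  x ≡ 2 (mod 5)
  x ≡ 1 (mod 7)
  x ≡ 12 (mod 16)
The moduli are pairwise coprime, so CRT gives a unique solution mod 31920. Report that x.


Product of moduli M = 19 · 3 · 5 · 7 · 16 = 31920.
Merge one congruence at a time:
  Start: x ≡ 15 (mod 19).
  Combine with x ≡ 1 (mod 3); new modulus lcm = 57.
    Write x = 15 + 19·t and substitute into x ≡ 1 (mod 3): 19·t ≡ 1 − 15 = -14 (mod 3).
    Reduce coefficients mod 3: 1·t ≡ 1 (mod 3).
    So t ≡ 1 (mod 3).
    Then x = 15 + 19·1 = 34, valid modulo lcm(19, 3) = 57: x ≡ 34 (mod 57).
  Combine with x ≡ 2 (mod 5); new modulus lcm = 285.
    Write x = 34 + 57·t and substitute into x ≡ 2 (mod 5): 57·t ≡ 2 − 34 = -32 (mod 5).
    Reduce coefficients mod 5: 2·t ≡ 3 (mod 5).
    The inverse of 2 mod 5 is 3 (since 2·3 = 6 = 1·5 + 1), so t ≡ 3·3 = 9 ≡ 4 (mod 5).
    Then x = 34 + 57·4 = 262, valid modulo lcm(57, 5) = 285: x ≡ 262 (mod 285).
  Combine with x ≡ 1 (mod 7); new modulus lcm = 1995.
    Write x = 262 + 285·t and substitute into x ≡ 1 (mod 7): 285·t ≡ 1 − 262 = -261 (mod 7).
    Reduce coefficients mod 7: 5·t ≡ 5 (mod 7).
    The inverse of 5 mod 7 is 3 (since 5·3 = 15 = 2·7 + 1), so t ≡ 3·5 = 15 ≡ 1 (mod 7).
    Then x = 262 + 285·1 = 547, valid modulo lcm(285, 7) = 1995: x ≡ 547 (mod 1995).
  Combine with x ≡ 12 (mod 16); new modulus lcm = 31920.
    Write x = 547 + 1995·t and substitute into x ≡ 12 (mod 16): 1995·t ≡ 12 − 547 = -535 (mod 16).
    Reduce coefficients mod 16: 11·t ≡ 9 (mod 16).
    The inverse of 11 mod 16 is 3 (since 11·3 = 33 = 2·16 + 1), so t ≡ 3·9 = 27 ≡ 11 (mod 16).
    Then x = 547 + 1995·11 = 22492, valid modulo lcm(1995, 16) = 31920: x ≡ 22492 (mod 31920).
Verify against each original: 22492 mod 19 = 15, 22492 mod 3 = 1, 22492 mod 5 = 2, 22492 mod 7 = 1, 22492 mod 16 = 12.

x ≡ 22492 (mod 31920).


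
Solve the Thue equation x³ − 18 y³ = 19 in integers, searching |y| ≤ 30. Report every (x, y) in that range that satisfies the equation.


The equation is x³ - 18y³ = 19. For fixed y, x³ = 18·y³ + 19, so a solution requires the RHS to be a perfect cube.
Strategy: iterate y from -30 to 30, compute RHS = 18·y³ + 19, and check whether it is a (positive or negative) perfect cube.
Check small values of y:
  y = 0: RHS = 19 is not a perfect cube.
  y = 1: RHS = 37 is not a perfect cube.
  y = -1: RHS = 1 = (1)³ ⇒ x = 1 works.
  y = 2: RHS = 163 is not a perfect cube.
  y = -2: RHS = -125 = (-5)³ ⇒ x = -5 works.
  y = 3: RHS = 505 is not a perfect cube.
  y = -3: RHS = -467 is not a perfect cube.
Continuing the search up to |y| = 30 finds no further solutions beyond those listed.
Collected solutions: (1, -1), (-5, -2).

Solutions (with |y| ≤ 30): (1, -1), (-5, -2).


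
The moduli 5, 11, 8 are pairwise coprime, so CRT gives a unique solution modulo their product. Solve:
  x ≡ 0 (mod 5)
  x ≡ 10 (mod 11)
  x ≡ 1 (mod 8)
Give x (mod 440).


Moduli 5, 11, 8 are pairwise coprime; by CRT there is a unique solution modulo M = 5 · 11 · 8 = 440.
Solve pairwise, accumulating the modulus:
  Start with x ≡ 0 (mod 5).
  Combine with x ≡ 10 (mod 11): since gcd(5, 11) = 1, we get a unique residue mod 55.
    Write x = 0 + 5·t and substitute into x ≡ 10 (mod 11): 5·t ≡ 10 − 0 = 10 (mod 11).
    The inverse of 5 mod 11 is 9 (since 5·9 = 45 = 4·11 + 1), so t ≡ 9·10 = 90 ≡ 2 (mod 11).
    Then x = 0 + 5·2 = 10, valid modulo lcm(5, 11) = 55: x ≡ 10 (mod 55).
  Combine with x ≡ 1 (mod 8): since gcd(55, 8) = 1, we get a unique residue mod 440.
    Write x = 10 + 55·t and substitute into x ≡ 1 (mod 8): 55·t ≡ 1 − 10 = -9 (mod 8).
    Reduce coefficients mod 8: 7·t ≡ 7 (mod 8).
    The inverse of 7 mod 8 is 7 (since 7·7 = 49 = 6·8 + 1), so t ≡ 7·7 = 49 ≡ 1 (mod 8).
    Then x = 10 + 55·1 = 65, valid modulo lcm(55, 8) = 440: x ≡ 65 (mod 440).
Verify: 65 mod 5 = 0 ✓, 65 mod 11 = 10 ✓, 65 mod 8 = 1 ✓.

x ≡ 65 (mod 440).


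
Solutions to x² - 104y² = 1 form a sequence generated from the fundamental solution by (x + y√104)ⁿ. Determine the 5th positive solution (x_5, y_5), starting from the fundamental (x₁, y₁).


Step 1: Find the fundamental solution (x₁, y₁) of x² - 104y² = 1.
  Expand √104 as a continued fraction. a₀ = ⌊√104⌋ = 10; iterate m_{k+1} = d_k·a_k − m_k, d_{k+1} = (104 − m_{k+1}²)/d_k, a_{k+1} = ⌊(a₀ + m_{k+1})/d_{k+1}⌋ (starting m₀ = 0, d₀ = 1), with convergents p_k = a_k·p_{k-1} + p_{k-2}, q_k = a_k·q_{k-1} + q_{k-2} (p₋₁ = 1, q₋₁ = 0):
  k = 0: a₀ = 10; p₀/q₀ = 10/1; p₀² − 104·q₀² = 100 − 104 = -4.
  k = 1: m = 10, d = 4, a = ⌊(10 + 10)/4⌋ = 5; p/q = (5·10 + 1)/(5·1 + 0) = 51/5; p² − 104·q² = 2601 − 2600 = 1.
  The first convergent with p² − 104·q² = 1 gives the fundamental solution (x₁, y₁) = (51, 5).
Step 2: Apply the recurrence (x_{n+1}, y_{n+1}) = (x₁x_n + 104y₁y_n, x₁y_n + y₁x_n) repeatedly.
  From (x_1, y_1) = (51, 5): x_2 = 51·51 + 104·5·5 = 5201; y_2 = 51·5 + 5·51 = 510.
  From (x_2, y_2) = (5201, 510): x_3 = 51·5201 + 104·5·510 = 530451; y_3 = 51·510 + 5·5201 = 52015.
  From (x_3, y_3) = (530451, 52015): x_4 = 51·530451 + 104·5·52015 = 54100801; y_4 = 51·52015 + 5·530451 = 5305020.
  From (x_4, y_4) = (54100801, 5305020): x_5 = 51·54100801 + 104·5·5305020 = 5517751251; y_5 = 51·5305020 + 5·54100801 = 541060025.
Step 3: Verify x_5² - 104·y_5² = 30445578867912065001 - 30445578867912065000 = 1 (should be 1). ✓

(x_1, y_1) = (51, 5); (x_5, y_5) = (5517751251, 541060025).


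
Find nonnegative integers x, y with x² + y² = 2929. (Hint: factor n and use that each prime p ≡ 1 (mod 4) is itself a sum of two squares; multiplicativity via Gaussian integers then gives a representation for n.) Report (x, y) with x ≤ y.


Step 1: Factor n = 2929 = 29 · 101.
Step 2: Check the mod-4 condition on each prime factor: 29 ≡ 1 (mod 4), exponent 1; 101 ≡ 1 (mod 4), exponent 1.
All primes ≡ 3 (mod 4) appear to even exponent (or don't appear), so by the two-squares theorem n IS expressible as a sum of two squares.
Step 3: Build a representation. Here n = 29 · 101 is a product of primes ≡ 1 (mod 4). Each prime p ≡ 1 (mod 4) is itself a sum of two squares; find a² by testing p − a² for a perfect square:
  29: 29 − 1² = 28, 29 − 2² = 25 = 5² ⇒ 29 = 2² + 5².
  101: 101 − 1² = 100 = 10² ⇒ 101 = 1² + 10².
  Combine using the Brahmagupta–Fibonacci identity (a² + b²)(c² + d²) = (ac − bd)² + (ad + bc)² = (ac + bd)² + (ad − bc)²:
  29 · 101 = 2929: from (2² + 5²)(1² + 10²), take (2·1 − 5·10, 2·10 + 5·1) = (2 − 50, 20 + 5) = (-48, 25); dropping signs (only squares matter) gives (48, 25); check 48² + 25² = 2304 + 625 = 2929 ✓.
Step 4: Order so x ≤ y and verify: 25² + 48² = 625 + 2304 = 2929 = n. ✓

n = 2929 = 25² + 48² (one valid representation with x ≤ y).


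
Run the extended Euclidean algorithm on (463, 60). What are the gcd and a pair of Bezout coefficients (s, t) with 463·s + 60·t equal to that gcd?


Euclidean algorithm on (463, 60) — divide until remainder is 0:
  463 = 7 · 60 + 43
  60 = 1 · 43 + 17
  43 = 2 · 17 + 9
  17 = 1 · 9 + 8
  9 = 1 · 8 + 1
  8 = 8 · 1 + 0
gcd(463, 60) = 1.
Track Bezout coefficients alongside the remainders: start with r₀ = 463 = a·1 + b·0 (s = 1, t = 0) and r₁ = 60 = a·0 + b·1 (s = 0, t = 1); each new remainder r_{k+1} = r_{k-1} − q_k·r_k inherits s_{k+1} = s_{k-1} − q_k·s_k, t_{k+1} = t_{k-1} − q_k·t_k, so r_k = a·s_k + b·t_k at every step:
  q = 7: r = 43, s = 1 − 7·0 = 1, t = 0 − 7·1 = -7  (check: 463·1 + 60·(-7) = 43)
  q = 1: r = 17, s = 0 − 1·1 = -1, t = 1 − 1·(-7) = 8  (check: 463·(-1) + 60·8 = 17)
  q = 2: r = 9, s = 1 − 2·(-1) = 3, t = -7 − 2·8 = -23  (check: 463·3 + 60·(-23) = 9)
  q = 1: r = 8, s = -1 − 1·3 = -4, t = 8 − 1·(-23) = 31  (check: 463·(-4) + 60·31 = 8)
  q = 1: r = 1, s = 3 − 1·(-4) = 7, t = -23 − 1·31 = -54  (check: 463·7 + 60·(-54) = 1)
The row with r = 1 (the gcd) gives the Bezout coefficients s = 7, t = -54.
Result: 463 · (7) + 60 · (-54) = 1.

gcd(463, 60) = 1; s = 7, t = -54 (check: 463·7 + 60·(-54) = 1).


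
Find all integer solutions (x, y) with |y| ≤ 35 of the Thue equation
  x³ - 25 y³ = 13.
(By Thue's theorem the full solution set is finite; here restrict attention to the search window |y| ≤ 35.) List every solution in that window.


The equation is x³ - 25y³ = 13. For fixed y, x³ = 25·y³ + 13, so a solution requires the RHS to be a perfect cube.
Strategy: iterate y from -35 to 35, compute RHS = 25·y³ + 13, and check whether it is a (positive or negative) perfect cube.
Check small values of y:
  y = 0: RHS = 13 is not a perfect cube.
  y = 1: RHS = 38 is not a perfect cube.
  y = -1: RHS = -12 is not a perfect cube.
  y = 2: RHS = 213 is not a perfect cube.
  y = -2: RHS = -187 is not a perfect cube.
  y = 3: RHS = 688 is not a perfect cube.
  y = -3: RHS = -662 is not a perfect cube.
Continuing the search up to |y| = 35 finds no solutions either.
No (x, y) in the scanned range satisfies the equation.

No integer solutions with |y| ≤ 35.


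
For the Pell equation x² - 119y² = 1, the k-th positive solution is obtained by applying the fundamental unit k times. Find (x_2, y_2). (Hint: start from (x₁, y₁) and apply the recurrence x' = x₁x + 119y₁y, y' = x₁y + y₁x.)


Step 1: Find the fundamental solution (x₁, y₁) of x² - 119y² = 1.
  Expand √119 as a continued fraction. a₀ = ⌊√119⌋ = 10; iterate m_{k+1} = d_k·a_k − m_k, d_{k+1} = (119 − m_{k+1}²)/d_k, a_{k+1} = ⌊(a₀ + m_{k+1})/d_{k+1}⌋ (starting m₀ = 0, d₀ = 1), with convergents p_k = a_k·p_{k-1} + p_{k-2}, q_k = a_k·q_{k-1} + q_{k-2} (p₋₁ = 1, q₋₁ = 0):
  k = 0: a₀ = 10; p₀/q₀ = 10/1; p₀² − 119·q₀² = 100 − 119 = -19.
  k = 1: m = 10, d = 19, a = ⌊(10 + 10)/19⌋ = 1; p/q = (1·10 + 1)/(1·1 + 0) = 11/1; p² − 119·q² = 121 − 119 = 2.
  k = 2: m = 9, d = 2, a = ⌊(10 + 9)/2⌋ = 9; p/q = (9·11 + 10)/(9·1 + 1) = 109/10; p² − 119·q² = 11881 − 11900 = -19.
  k = 3: m = 9, d = 19, a = ⌊(10 + 9)/19⌋ = 1; p/q = (1·109 + 11)/(1·10 + 1) = 120/11; p² − 119·q² = 14400 − 14399 = 1.
  The first convergent with p² − 119·q² = 1 gives the fundamental solution (x₁, y₁) = (120, 11).
Step 2: Apply the recurrence (x_{n+1}, y_{n+1}) = (x₁x_n + 119y₁y_n, x₁y_n + y₁x_n) repeatedly.
  From (x_1, y_1) = (120, 11): x_2 = 120·120 + 119·11·11 = 28799; y_2 = 120·11 + 11·120 = 2640.
Step 3: Verify x_2² - 119·y_2² = 829382401 - 829382400 = 1 (should be 1). ✓

(x_1, y_1) = (120, 11); (x_2, y_2) = (28799, 2640).


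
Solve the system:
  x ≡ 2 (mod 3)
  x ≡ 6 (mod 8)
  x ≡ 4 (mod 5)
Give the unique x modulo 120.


Moduli 3, 8, 5 are pairwise coprime; by CRT there is a unique solution modulo M = 3 · 8 · 5 = 120.
Solve pairwise, accumulating the modulus:
  Start with x ≡ 2 (mod 3).
  Combine with x ≡ 6 (mod 8): since gcd(3, 8) = 1, we get a unique residue mod 24.
    Write x = 2 + 3·t and substitute into x ≡ 6 (mod 8): 3·t ≡ 6 − 2 = 4 (mod 8).
    The inverse of 3 mod 8 is 3 (since 3·3 = 9 = 1·8 + 1), so t ≡ 3·4 = 12 ≡ 4 (mod 8).
    Then x = 2 + 3·4 = 14, valid modulo lcm(3, 8) = 24: x ≡ 14 (mod 24).
  Combine with x ≡ 4 (mod 5): since gcd(24, 5) = 1, we get a unique residue mod 120.
    Write x = 14 + 24·t and substitute into x ≡ 4 (mod 5): 24·t ≡ 4 − 14 = -10 (mod 5).
    Reduce coefficients mod 5: 4·t ≡ 0 (mod 5).
    The inverse of 4 mod 5 is 4 (since 4·4 = 16 = 3·5 + 1), so t ≡ 4·0 = 0 ≡ 0 (mod 5).
    Then x = 14 + 24·0 = 14, valid modulo lcm(24, 5) = 120: x ≡ 14 (mod 120).
Verify: 14 mod 3 = 2 ✓, 14 mod 8 = 6 ✓, 14 mod 5 = 4 ✓.

x ≡ 14 (mod 120).


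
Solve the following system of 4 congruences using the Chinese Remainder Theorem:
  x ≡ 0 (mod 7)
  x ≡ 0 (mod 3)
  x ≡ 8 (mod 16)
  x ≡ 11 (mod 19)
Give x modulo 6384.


Product of moduli M = 7 · 3 · 16 · 19 = 6384.
Merge one congruence at a time:
  Start: x ≡ 0 (mod 7).
  Combine with x ≡ 0 (mod 3); new modulus lcm = 21.
    Write x = 0 + 7·t and substitute into x ≡ 0 (mod 3): 7·t ≡ 0 − 0 = 0 (mod 3).
    Reduce coefficients mod 3: 1·t ≡ 0 (mod 3).
    So t ≡ 0 (mod 3).
    Then x = 0 + 7·0 = 0, valid modulo lcm(7, 3) = 21: x ≡ 0 (mod 21).
  Combine with x ≡ 8 (mod 16); new modulus lcm = 336.
    Write x = 0 + 21·t and substitute into x ≡ 8 (mod 16): 21·t ≡ 8 − 0 = 8 (mod 16).
    Reduce coefficients mod 16: 5·t ≡ 8 (mod 16).
    The inverse of 5 mod 16 is 13 (since 5·13 = 65 = 4·16 + 1), so t ≡ 13·8 = 104 ≡ 8 (mod 16).
    Then x = 0 + 21·8 = 168, valid modulo lcm(21, 16) = 336: x ≡ 168 (mod 336).
  Combine with x ≡ 11 (mod 19); new modulus lcm = 6384.
    Write x = 168 + 336·t and substitute into x ≡ 11 (mod 19): 336·t ≡ 11 − 168 = -157 (mod 19).
    Reduce coefficients mod 19: 13·t ≡ 14 (mod 19).
    The inverse of 13 mod 19 is 3 (since 13·3 = 39 = 2·19 + 1), so t ≡ 3·14 = 42 ≡ 4 (mod 19).
    Then x = 168 + 336·4 = 1512, valid modulo lcm(336, 19) = 6384: x ≡ 1512 (mod 6384).
Verify against each original: 1512 mod 7 = 0, 1512 mod 3 = 0, 1512 mod 16 = 8, 1512 mod 19 = 11.

x ≡ 1512 (mod 6384).


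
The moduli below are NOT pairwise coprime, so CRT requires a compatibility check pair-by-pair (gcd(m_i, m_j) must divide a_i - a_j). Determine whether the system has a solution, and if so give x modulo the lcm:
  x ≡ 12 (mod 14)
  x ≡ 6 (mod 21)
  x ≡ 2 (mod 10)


Moduli 14, 21, 10 are not pairwise coprime, so CRT works modulo lcm(m_i) when all pairwise compatibility conditions hold.
Pairwise compatibility: gcd(m_i, m_j) must divide a_i - a_j for every pair.
Merge one congruence at a time:
  Start: x ≡ 12 (mod 14).
  Combine with x ≡ 6 (mod 21): gcd(14, 21) = 7, and 6 - 12 = -6 is NOT divisible by 7.
    ⇒ system is inconsistent (no integer solution).

No solution (the system is inconsistent).


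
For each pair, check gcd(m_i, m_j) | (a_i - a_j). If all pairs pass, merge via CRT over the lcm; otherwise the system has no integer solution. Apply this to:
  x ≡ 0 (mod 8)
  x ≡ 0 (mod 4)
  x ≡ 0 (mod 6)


Moduli 8, 4, 6 are not pairwise coprime, so CRT works modulo lcm(m_i) when all pairwise compatibility conditions hold.
Pairwise compatibility: gcd(m_i, m_j) must divide a_i - a_j for every pair.
Merge one congruence at a time:
  Start: x ≡ 0 (mod 8).
  Combine with x ≡ 0 (mod 4): gcd(8, 4) = 4; 0 - 0 = 0, which IS divisible by 4, so compatible.
    Write x = 0 + 8·t and substitute into x ≡ 0 (mod 4): 8·t ≡ 0 − 0 = 0 (mod 4).
    Divide the congruence (and modulus) by g = 4: 2·t ≡ 0 (mod 1).
    Modulo 1 every t works; take t = 0.
    Then x = 0 + 8·0 = 0, valid modulo lcm(8, 4) = 8: x ≡ 0 (mod 8).
  Combine with x ≡ 0 (mod 6): gcd(8, 6) = 2; 0 - 0 = 0, which IS divisible by 2, so compatible.
    Write x = 0 + 8·t and substitute into x ≡ 0 (mod 6): 8·t ≡ 0 − 0 = 0 (mod 6).
    Divide the congruence (and modulus) by g = 2: 4·t ≡ 0 (mod 3).
    Reduce coefficients mod 3: 1·t ≡ 0 (mod 3).
    So t ≡ 0 (mod 3).
    Then x = 0 + 8·0 = 0, valid modulo lcm(8, 6) = 24: x ≡ 0 (mod 24).
Verify: 0 mod 8 = 0, 0 mod 4 = 0, 0 mod 6 = 0.

x ≡ 0 (mod 24).


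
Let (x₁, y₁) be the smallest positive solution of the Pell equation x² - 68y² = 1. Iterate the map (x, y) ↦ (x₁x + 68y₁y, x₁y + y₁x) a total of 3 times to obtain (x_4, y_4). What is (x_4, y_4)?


Step 1: Find the fundamental solution (x₁, y₁) of x² - 68y² = 1.
  Expand √68 as a continued fraction. a₀ = ⌊√68⌋ = 8; iterate m_{k+1} = d_k·a_k − m_k, d_{k+1} = (68 − m_{k+1}²)/d_k, a_{k+1} = ⌊(a₀ + m_{k+1})/d_{k+1}⌋ (starting m₀ = 0, d₀ = 1), with convergents p_k = a_k·p_{k-1} + p_{k-2}, q_k = a_k·q_{k-1} + q_{k-2} (p₋₁ = 1, q₋₁ = 0):
  k = 0: a₀ = 8; p₀/q₀ = 8/1; p₀² − 68·q₀² = 64 − 68 = -4.
  k = 1: m = 8, d = 4, a = ⌊(8 + 8)/4⌋ = 4; p/q = (4·8 + 1)/(4·1 + 0) = 33/4; p² − 68·q² = 1089 − 1088 = 1.
  The first convergent with p² − 68·q² = 1 gives the fundamental solution (x₁, y₁) = (33, 4).
Step 2: Apply the recurrence (x_{n+1}, y_{n+1}) = (x₁x_n + 68y₁y_n, x₁y_n + y₁x_n) repeatedly.
  From (x_1, y_1) = (33, 4): x_2 = 33·33 + 68·4·4 = 2177; y_2 = 33·4 + 4·33 = 264.
  From (x_2, y_2) = (2177, 264): x_3 = 33·2177 + 68·4·264 = 143649; y_3 = 33·264 + 4·2177 = 17420.
  From (x_3, y_3) = (143649, 17420): x_4 = 33·143649 + 68·4·17420 = 9478657; y_4 = 33·17420 + 4·143649 = 1149456.
Step 3: Verify x_4² - 68·y_4² = 89844938523649 - 89844938523648 = 1 (should be 1). ✓

(x_1, y_1) = (33, 4); (x_4, y_4) = (9478657, 1149456).


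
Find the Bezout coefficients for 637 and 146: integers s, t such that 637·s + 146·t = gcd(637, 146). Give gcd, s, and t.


Euclidean algorithm on (637, 146) — divide until remainder is 0:
  637 = 4 · 146 + 53
  146 = 2 · 53 + 40
  53 = 1 · 40 + 13
  40 = 3 · 13 + 1
  13 = 13 · 1 + 0
gcd(637, 146) = 1.
Track Bezout coefficients alongside the remainders: start with r₀ = 637 = a·1 + b·0 (s = 1, t = 0) and r₁ = 146 = a·0 + b·1 (s = 0, t = 1); each new remainder r_{k+1} = r_{k-1} − q_k·r_k inherits s_{k+1} = s_{k-1} − q_k·s_k, t_{k+1} = t_{k-1} − q_k·t_k, so r_k = a·s_k + b·t_k at every step:
  q = 4: r = 53, s = 1 − 4·0 = 1, t = 0 − 4·1 = -4  (check: 637·1 + 146·(-4) = 53)
  q = 2: r = 40, s = 0 − 2·1 = -2, t = 1 − 2·(-4) = 9  (check: 637·(-2) + 146·9 = 40)
  q = 1: r = 13, s = 1 − 1·(-2) = 3, t = -4 − 1·9 = -13  (check: 637·3 + 146·(-13) = 13)
  q = 3: r = 1, s = -2 − 3·3 = -11, t = 9 − 3·(-13) = 48  (check: 637·(-11) + 146·48 = 1)
The row with r = 1 (the gcd) gives the Bezout coefficients s = -11, t = 48.
Result: 637 · (-11) + 146 · (48) = 1.

gcd(637, 146) = 1; s = -11, t = 48 (check: 637·(-11) + 146·48 = 1).


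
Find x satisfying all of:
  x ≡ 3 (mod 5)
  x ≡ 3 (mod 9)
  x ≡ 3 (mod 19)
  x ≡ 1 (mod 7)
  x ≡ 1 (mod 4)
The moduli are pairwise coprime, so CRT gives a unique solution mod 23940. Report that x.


Product of moduli M = 5 · 9 · 19 · 7 · 4 = 23940.
Merge one congruence at a time:
  Start: x ≡ 3 (mod 5).
  Combine with x ≡ 3 (mod 9); new modulus lcm = 45.
    Write x = 3 + 5·t and substitute into x ≡ 3 (mod 9): 5·t ≡ 3 − 3 = 0 (mod 9).
    The inverse of 5 mod 9 is 2 (since 5·2 = 10 = 1·9 + 1), so t ≡ 2·0 = 0 ≡ 0 (mod 9).
    Then x = 3 + 5·0 = 3, valid modulo lcm(5, 9) = 45: x ≡ 3 (mod 45).
  Combine with x ≡ 3 (mod 19); new modulus lcm = 855.
    Write x = 3 + 45·t and substitute into x ≡ 3 (mod 19): 45·t ≡ 3 − 3 = 0 (mod 19).
    Reduce coefficients mod 19: 7·t ≡ 0 (mod 19).
    The inverse of 7 mod 19 is 11 (since 7·11 = 77 = 4·19 + 1), so t ≡ 11·0 = 0 ≡ 0 (mod 19).
    Then x = 3 + 45·0 = 3, valid modulo lcm(45, 19) = 855: x ≡ 3 (mod 855).
  Combine with x ≡ 1 (mod 7); new modulus lcm = 5985.
    Write x = 3 + 855·t and substitute into x ≡ 1 (mod 7): 855·t ≡ 1 − 3 = -2 (mod 7).
    Reduce coefficients mod 7: 1·t ≡ 5 (mod 7).
    So t ≡ 5 (mod 7).
    Then x = 3 + 855·5 = 4278, valid modulo lcm(855, 7) = 5985: x ≡ 4278 (mod 5985).
  Combine with x ≡ 1 (mod 4); new modulus lcm = 23940.
    Write x = 4278 + 5985·t and substitute into x ≡ 1 (mod 4): 5985·t ≡ 1 − 4278 = -4277 (mod 4).
    Reduce coefficients mod 4: 1·t ≡ 3 (mod 4).
    So t ≡ 3 (mod 4).
    Then x = 4278 + 5985·3 = 22233, valid modulo lcm(5985, 4) = 23940: x ≡ 22233 (mod 23940).
Verify against each original: 22233 mod 5 = 3, 22233 mod 9 = 3, 22233 mod 19 = 3, 22233 mod 7 = 1, 22233 mod 4 = 1.

x ≡ 22233 (mod 23940).


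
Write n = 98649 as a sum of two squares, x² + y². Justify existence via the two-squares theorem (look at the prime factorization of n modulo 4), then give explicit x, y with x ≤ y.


Step 1: Factor n = 98649 = 3^2 · 97 · 113.
Step 2: Check the mod-4 condition on each prime factor: 3 ≡ 3 (mod 4), exponent 2 (must be even); 97 ≡ 1 (mod 4), exponent 1; 113 ≡ 1 (mod 4), exponent 1.
All primes ≡ 3 (mod 4) appear to even exponent (or don't appear), so by the two-squares theorem n IS expressible as a sum of two squares.
Step 3: Build a representation. Group n = k² · m with k = 3 and m = 97 · 113 = 10961 (a product of primes ≡ 1 (mod 4)); a representation of m scales to one of n via (k·x)² + (k·y)² = k²(x² + y²). Each prime p ≡ 1 (mod 4) is itself a sum of two squares; find a² by testing p − a² for a perfect square:
  97: 97 − 1² = 96, 97 − 2² = 93, 97 − 3² = 88, 97 − 4² = 81 = 9² ⇒ 97 = 4² + 9².
  113: 113 − 1² = 112, 113 − 2² = 109, 113 − 3² = 104, 113 − 4² = 97, 113 − 5² = 88, 113 − 6² = 77, 113 − 7² = 64 = 8² ⇒ 113 = 7² + 8².
  Combine using the Brahmagupta–Fibonacci identity (a² + b²)(c² + d²) = (ac − bd)² + (ad + bc)² = (ac + bd)² + (ad − bc)²:
  97 · 113 = 10961: from (4² + 9²)(7² + 8²), take (4·7 − 9·8, 4·8 + 9·7) = (28 − 72, 32 + 63) = (-44, 95); dropping signs (only squares matter) gives (44, 95); check 44² + 95² = 1936 + 9025 = 10961 ✓.
  Scale by k = 3: (3·44, 3·95) = (132, 285).
Step 4: Order so x ≤ y and verify: 132² + 285² = 17424 + 81225 = 98649 = n. ✓

n = 98649 = 132² + 285² (one valid representation with x ≤ y).


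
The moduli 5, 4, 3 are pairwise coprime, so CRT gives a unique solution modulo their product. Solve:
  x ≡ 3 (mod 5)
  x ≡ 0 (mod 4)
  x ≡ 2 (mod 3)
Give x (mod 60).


Moduli 5, 4, 3 are pairwise coprime; by CRT there is a unique solution modulo M = 5 · 4 · 3 = 60.
Solve pairwise, accumulating the modulus:
  Start with x ≡ 3 (mod 5).
  Combine with x ≡ 0 (mod 4): since gcd(5, 4) = 1, we get a unique residue mod 20.
    Write x = 3 + 5·t and substitute into x ≡ 0 (mod 4): 5·t ≡ 0 − 3 = -3 (mod 4).
    Reduce coefficients mod 4: 1·t ≡ 1 (mod 4).
    So t ≡ 1 (mod 4).
    Then x = 3 + 5·1 = 8, valid modulo lcm(5, 4) = 20: x ≡ 8 (mod 20).
  Combine with x ≡ 2 (mod 3): since gcd(20, 3) = 1, we get a unique residue mod 60.
    Write x = 8 + 20·t and substitute into x ≡ 2 (mod 3): 20·t ≡ 2 − 8 = -6 (mod 3).
    Reduce coefficients mod 3: 2·t ≡ 0 (mod 3).
    The inverse of 2 mod 3 is 2 (since 2·2 = 4 = 1·3 + 1), so t ≡ 2·0 = 0 ≡ 0 (mod 3).
    Then x = 8 + 20·0 = 8, valid modulo lcm(20, 3) = 60: x ≡ 8 (mod 60).
Verify: 8 mod 5 = 3 ✓, 8 mod 4 = 0 ✓, 8 mod 3 = 2 ✓.

x ≡ 8 (mod 60).


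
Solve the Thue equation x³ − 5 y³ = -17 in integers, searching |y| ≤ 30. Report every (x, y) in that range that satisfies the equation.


The equation is x³ - 5y³ = -17. For fixed y, x³ = 5·y³ − 17, so a solution requires the RHS to be a perfect cube.
Strategy: iterate y from -30 to 30, compute RHS = 5·y³ − 17, and check whether it is a (positive or negative) perfect cube.
Check small values of y:
  y = 0: RHS = -17 is not a perfect cube.
  y = 1: RHS = -12 is not a perfect cube.
  y = -1: RHS = -22 is not a perfect cube.
  y = 2: RHS = 23 is not a perfect cube.
  y = -2: RHS = -57 is not a perfect cube.
  y = 3: RHS = 118 is not a perfect cube.
  y = -3: RHS = -152 is not a perfect cube.
Continuing the search up to |y| = 30 finds no solutions either.
No (x, y) in the scanned range satisfies the equation.

No integer solutions with |y| ≤ 30.


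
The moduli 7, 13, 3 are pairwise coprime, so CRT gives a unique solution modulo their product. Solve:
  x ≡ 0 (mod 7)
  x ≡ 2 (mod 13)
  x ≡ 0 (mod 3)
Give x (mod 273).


Moduli 7, 13, 3 are pairwise coprime; by CRT there is a unique solution modulo M = 7 · 13 · 3 = 273.
Solve pairwise, accumulating the modulus:
  Start with x ≡ 0 (mod 7).
  Combine with x ≡ 2 (mod 13): since gcd(7, 13) = 1, we get a unique residue mod 91.
    Write x = 0 + 7·t and substitute into x ≡ 2 (mod 13): 7·t ≡ 2 − 0 = 2 (mod 13).
    The inverse of 7 mod 13 is 2 (since 7·2 = 14 = 1·13 + 1), so t ≡ 2·2 = 4 ≡ 4 (mod 13).
    Then x = 0 + 7·4 = 28, valid modulo lcm(7, 13) = 91: x ≡ 28 (mod 91).
  Combine with x ≡ 0 (mod 3): since gcd(91, 3) = 1, we get a unique residue mod 273.
    Write x = 28 + 91·t and substitute into x ≡ 0 (mod 3): 91·t ≡ 0 − 28 = -28 (mod 3).
    Reduce coefficients mod 3: 1·t ≡ 2 (mod 3).
    So t ≡ 2 (mod 3).
    Then x = 28 + 91·2 = 210, valid modulo lcm(91, 3) = 273: x ≡ 210 (mod 273).
Verify: 210 mod 7 = 0 ✓, 210 mod 13 = 2 ✓, 210 mod 3 = 0 ✓.

x ≡ 210 (mod 273).


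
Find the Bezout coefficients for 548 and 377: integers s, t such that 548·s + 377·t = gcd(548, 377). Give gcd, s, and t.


Euclidean algorithm on (548, 377) — divide until remainder is 0:
  548 = 1 · 377 + 171
  377 = 2 · 171 + 35
  171 = 4 · 35 + 31
  35 = 1 · 31 + 4
  31 = 7 · 4 + 3
  4 = 1 · 3 + 1
  3 = 3 · 1 + 0
gcd(548, 377) = 1.
Track Bezout coefficients alongside the remainders: start with r₀ = 548 = a·1 + b·0 (s = 1, t = 0) and r₁ = 377 = a·0 + b·1 (s = 0, t = 1); each new remainder r_{k+1} = r_{k-1} − q_k·r_k inherits s_{k+1} = s_{k-1} − q_k·s_k, t_{k+1} = t_{k-1} − q_k·t_k, so r_k = a·s_k + b·t_k at every step:
  q = 1: r = 171, s = 1 − 1·0 = 1, t = 0 − 1·1 = -1  (check: 548·1 + 377·(-1) = 171)
  q = 2: r = 35, s = 0 − 2·1 = -2, t = 1 − 2·(-1) = 3  (check: 548·(-2) + 377·3 = 35)
  q = 4: r = 31, s = 1 − 4·(-2) = 9, t = -1 − 4·3 = -13  (check: 548·9 + 377·(-13) = 31)
  q = 1: r = 4, s = -2 − 1·9 = -11, t = 3 − 1·(-13) = 16  (check: 548·(-11) + 377·16 = 4)
  q = 7: r = 3, s = 9 − 7·(-11) = 86, t = -13 − 7·16 = -125  (check: 548·86 + 377·(-125) = 3)
  q = 1: r = 1, s = -11 − 1·86 = -97, t = 16 − 1·(-125) = 141  (check: 548·(-97) + 377·141 = 1)
The row with r = 1 (the gcd) gives the Bezout coefficients s = -97, t = 141.
Result: 548 · (-97) + 377 · (141) = 1.

gcd(548, 377) = 1; s = -97, t = 141 (check: 548·(-97) + 377·141 = 1).


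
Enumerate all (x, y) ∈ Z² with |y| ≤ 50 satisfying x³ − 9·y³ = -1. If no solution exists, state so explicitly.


The equation is x³ - 9y³ = -1. For fixed y, x³ = 9·y³ − 1, so a solution requires the RHS to be a perfect cube.
Strategy: iterate y from -50 to 50, compute RHS = 9·y³ − 1, and check whether it is a (positive or negative) perfect cube.
Check small values of y:
  y = 0: RHS = -1 = (-1)³ ⇒ x = -1 works.
  y = 1: RHS = 8 = (2)³ ⇒ x = 2 works.
  y = -1: RHS = -10 is not a perfect cube.
  y = 2: RHS = 71 is not a perfect cube.
  y = -2: RHS = -73 is not a perfect cube.
  y = 3: RHS = 242 is not a perfect cube.
  y = -3: RHS = -244 is not a perfect cube.
Continuing the search up to |y| = 50 finds no further solutions beyond those listed.
Collected solutions: (-1, 0), (2, 1).

Solutions (with |y| ≤ 50): (-1, 0), (2, 1).


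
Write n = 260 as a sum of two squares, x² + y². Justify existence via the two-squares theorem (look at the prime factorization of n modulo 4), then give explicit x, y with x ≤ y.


Step 1: Factor n = 260 = 2^2 · 5 · 13.
Step 2: Check the mod-4 condition on each prime factor: 2 = 2 (special); 5 ≡ 1 (mod 4), exponent 1; 13 ≡ 1 (mod 4), exponent 1.
All primes ≡ 3 (mod 4) appear to even exponent (or don't appear), so by the two-squares theorem n IS expressible as a sum of two squares.
Step 3: Build a representation. Group n = k² · m with k = 2 and m = 5 · 13 = 65 (a product of primes ≡ 1 (mod 4)); a representation of m scales to one of n via (k·x)² + (k·y)² = k²(x² + y²). Each prime p ≡ 1 (mod 4) is itself a sum of two squares; find a² by testing p − a² for a perfect square:
  5: 5 − 1² = 4 = 2² ⇒ 5 = 1² + 2².
  13: 13 − 1² = 12, 13 − 2² = 9 = 3² ⇒ 13 = 2² + 3².
  Combine using the Brahmagupta–Fibonacci identity (a² + b²)(c² + d²) = (ac − bd)² + (ad + bc)² = (ac + bd)² + (ad − bc)²:
  5 · 13 = 65: from (1² + 2²)(2² + 3²), take (1·2 − 2·3, 1·3 + 2·2) = (2 − 6, 3 + 4) = (-4, 7); dropping signs (only squares matter) gives (4, 7); check 4² + 7² = 16 + 49 = 65 ✓.
  Scale by k = 2: (2·4, 2·7) = (8, 14).
Step 4: Order so x ≤ y and verify: 8² + 14² = 64 + 196 = 260 = n. ✓

n = 260 = 8² + 14² (one valid representation with x ≤ y).


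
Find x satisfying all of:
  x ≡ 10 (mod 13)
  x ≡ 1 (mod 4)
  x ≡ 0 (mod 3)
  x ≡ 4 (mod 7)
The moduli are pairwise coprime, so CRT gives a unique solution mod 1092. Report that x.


Product of moduli M = 13 · 4 · 3 · 7 = 1092.
Merge one congruence at a time:
  Start: x ≡ 10 (mod 13).
  Combine with x ≡ 1 (mod 4); new modulus lcm = 52.
    Write x = 10 + 13·t and substitute into x ≡ 1 (mod 4): 13·t ≡ 1 − 10 = -9 (mod 4).
    Reduce coefficients mod 4: 1·t ≡ 3 (mod 4).
    So t ≡ 3 (mod 4).
    Then x = 10 + 13·3 = 49, valid modulo lcm(13, 4) = 52: x ≡ 49 (mod 52).
  Combine with x ≡ 0 (mod 3); new modulus lcm = 156.
    Write x = 49 + 52·t and substitute into x ≡ 0 (mod 3): 52·t ≡ 0 − 49 = -49 (mod 3).
    Reduce coefficients mod 3: 1·t ≡ 2 (mod 3).
    So t ≡ 2 (mod 3).
    Then x = 49 + 52·2 = 153, valid modulo lcm(52, 3) = 156: x ≡ 153 (mod 156).
  Combine with x ≡ 4 (mod 7); new modulus lcm = 1092.
    Write x = 153 + 156·t and substitute into x ≡ 4 (mod 7): 156·t ≡ 4 − 153 = -149 (mod 7).
    Reduce coefficients mod 7: 2·t ≡ 5 (mod 7).
    The inverse of 2 mod 7 is 4 (since 2·4 = 8 = 1·7 + 1), so t ≡ 4·5 = 20 ≡ 6 (mod 7).
    Then x = 153 + 156·6 = 1089, valid modulo lcm(156, 7) = 1092: x ≡ 1089 (mod 1092).
Verify against each original: 1089 mod 13 = 10, 1089 mod 4 = 1, 1089 mod 3 = 0, 1089 mod 7 = 4.

x ≡ 1089 (mod 1092).
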